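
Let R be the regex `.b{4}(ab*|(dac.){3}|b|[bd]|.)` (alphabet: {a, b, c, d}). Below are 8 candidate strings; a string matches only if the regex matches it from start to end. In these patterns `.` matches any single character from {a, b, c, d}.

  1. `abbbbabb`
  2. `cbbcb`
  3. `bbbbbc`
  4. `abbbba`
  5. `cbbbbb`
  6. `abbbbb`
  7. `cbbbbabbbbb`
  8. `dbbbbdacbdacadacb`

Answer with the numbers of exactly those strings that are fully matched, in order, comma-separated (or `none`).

1. `abbbbabb` → match
2. `cbbcb` → no match
3. `bbbbbc` → match
4. `abbbba` → match
5. `cbbbbb` → match
6. `abbbbb` → match
7. `cbbbbabbbbb` → match
8 → match

1, 3, 4, 5, 6, 7, 8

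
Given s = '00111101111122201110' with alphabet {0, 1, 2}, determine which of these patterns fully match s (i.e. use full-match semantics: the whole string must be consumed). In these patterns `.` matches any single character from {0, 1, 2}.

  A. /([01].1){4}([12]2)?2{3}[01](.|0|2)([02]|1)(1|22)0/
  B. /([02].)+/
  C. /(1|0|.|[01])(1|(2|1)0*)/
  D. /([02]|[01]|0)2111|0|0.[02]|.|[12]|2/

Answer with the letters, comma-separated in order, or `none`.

A → match
B → no match
C → no match
D → no match

A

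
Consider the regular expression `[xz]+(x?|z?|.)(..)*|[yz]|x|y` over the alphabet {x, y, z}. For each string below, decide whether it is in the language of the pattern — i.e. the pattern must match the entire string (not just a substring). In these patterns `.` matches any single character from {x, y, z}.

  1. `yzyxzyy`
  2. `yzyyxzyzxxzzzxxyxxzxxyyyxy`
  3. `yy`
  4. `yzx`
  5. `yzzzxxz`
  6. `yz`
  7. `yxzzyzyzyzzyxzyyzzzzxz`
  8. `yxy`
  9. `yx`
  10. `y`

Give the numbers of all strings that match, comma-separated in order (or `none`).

10

1 → no match
2 → no match
3 → no match
4 → no match
5 → no match
6 → no match
7 → no match
8 → no match
9 → no match
10 → match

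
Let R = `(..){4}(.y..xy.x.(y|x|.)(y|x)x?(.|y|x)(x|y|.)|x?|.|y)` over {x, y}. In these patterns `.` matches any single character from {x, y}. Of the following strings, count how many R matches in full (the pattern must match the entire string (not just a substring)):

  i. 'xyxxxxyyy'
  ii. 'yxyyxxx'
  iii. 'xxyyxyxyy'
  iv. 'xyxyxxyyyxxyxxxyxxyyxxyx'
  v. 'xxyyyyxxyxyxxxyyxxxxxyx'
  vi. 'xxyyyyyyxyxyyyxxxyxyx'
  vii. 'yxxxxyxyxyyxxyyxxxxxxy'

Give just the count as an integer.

3

i → match
ii → no match
iii → match
iv → no match
v → no match
vi → no match
vii → match
Total matched: 3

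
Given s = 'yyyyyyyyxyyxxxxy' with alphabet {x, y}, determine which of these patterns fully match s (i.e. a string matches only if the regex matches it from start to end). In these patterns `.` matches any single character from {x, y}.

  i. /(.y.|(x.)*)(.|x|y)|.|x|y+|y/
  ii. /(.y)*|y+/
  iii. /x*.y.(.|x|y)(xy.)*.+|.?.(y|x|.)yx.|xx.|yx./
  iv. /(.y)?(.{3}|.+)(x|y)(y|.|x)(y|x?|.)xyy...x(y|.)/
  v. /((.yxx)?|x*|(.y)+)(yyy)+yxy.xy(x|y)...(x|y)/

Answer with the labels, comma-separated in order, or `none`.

iii, iv

i → no match
ii → no match
iii → match
iv → match
v → no match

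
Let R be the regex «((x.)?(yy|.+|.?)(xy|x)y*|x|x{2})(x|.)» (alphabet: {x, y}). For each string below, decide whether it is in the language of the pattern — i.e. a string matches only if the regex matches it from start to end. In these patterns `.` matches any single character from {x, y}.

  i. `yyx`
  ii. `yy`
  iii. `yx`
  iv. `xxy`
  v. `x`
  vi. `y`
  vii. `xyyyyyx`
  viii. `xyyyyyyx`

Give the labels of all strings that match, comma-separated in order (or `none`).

iv, vii, viii

i → no match
ii → no match
iii → no match
iv → match
v → no match
vi → no match
vii → match
viii → match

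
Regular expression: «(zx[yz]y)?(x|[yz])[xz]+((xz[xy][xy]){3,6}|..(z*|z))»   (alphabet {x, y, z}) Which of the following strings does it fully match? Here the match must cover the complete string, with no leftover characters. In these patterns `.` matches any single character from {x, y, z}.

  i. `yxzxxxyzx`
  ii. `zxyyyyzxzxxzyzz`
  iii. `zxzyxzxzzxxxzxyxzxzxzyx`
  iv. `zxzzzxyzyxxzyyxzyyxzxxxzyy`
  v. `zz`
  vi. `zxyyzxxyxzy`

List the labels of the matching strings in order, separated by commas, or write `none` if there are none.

i → no match
ii → no match
iii → no match
iv → no match
v → no match
vi → no match

none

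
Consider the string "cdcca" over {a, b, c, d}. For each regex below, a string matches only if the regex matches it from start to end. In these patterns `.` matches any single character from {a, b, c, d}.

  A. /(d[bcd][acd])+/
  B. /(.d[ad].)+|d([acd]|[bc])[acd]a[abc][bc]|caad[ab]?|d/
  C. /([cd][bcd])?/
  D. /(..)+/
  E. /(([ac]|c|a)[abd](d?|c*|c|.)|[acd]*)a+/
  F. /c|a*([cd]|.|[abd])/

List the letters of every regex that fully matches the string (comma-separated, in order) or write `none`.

A → no match — must start with "d"
B → no match
C → no match
D → no match
E → match
F → no match

E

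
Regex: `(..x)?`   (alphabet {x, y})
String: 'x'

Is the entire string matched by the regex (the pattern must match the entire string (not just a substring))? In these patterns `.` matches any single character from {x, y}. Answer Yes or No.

No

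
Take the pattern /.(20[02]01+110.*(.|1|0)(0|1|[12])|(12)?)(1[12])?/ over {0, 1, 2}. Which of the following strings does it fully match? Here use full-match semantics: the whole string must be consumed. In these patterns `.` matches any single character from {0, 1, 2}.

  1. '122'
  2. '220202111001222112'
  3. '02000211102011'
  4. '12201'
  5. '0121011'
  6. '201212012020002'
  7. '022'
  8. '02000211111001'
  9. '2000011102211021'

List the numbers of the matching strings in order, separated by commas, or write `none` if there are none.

none

1. '122' → no match
2 → no match
3 → no match
4. '12201' → no match
5. '0121011' → no match
6 → no match
7. '022' → no match
8 → no match
9 → no match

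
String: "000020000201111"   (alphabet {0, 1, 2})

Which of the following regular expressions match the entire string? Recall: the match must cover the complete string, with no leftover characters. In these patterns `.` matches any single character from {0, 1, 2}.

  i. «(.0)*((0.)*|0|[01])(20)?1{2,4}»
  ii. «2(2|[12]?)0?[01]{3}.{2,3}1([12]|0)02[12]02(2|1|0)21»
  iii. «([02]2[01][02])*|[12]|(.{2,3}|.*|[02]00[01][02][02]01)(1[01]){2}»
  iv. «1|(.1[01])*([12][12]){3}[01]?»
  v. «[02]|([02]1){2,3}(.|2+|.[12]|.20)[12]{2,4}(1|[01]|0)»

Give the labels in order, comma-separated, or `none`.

i, iii

i → match
ii → no match — must start with "2"
iii → match
iv → no match
v → no match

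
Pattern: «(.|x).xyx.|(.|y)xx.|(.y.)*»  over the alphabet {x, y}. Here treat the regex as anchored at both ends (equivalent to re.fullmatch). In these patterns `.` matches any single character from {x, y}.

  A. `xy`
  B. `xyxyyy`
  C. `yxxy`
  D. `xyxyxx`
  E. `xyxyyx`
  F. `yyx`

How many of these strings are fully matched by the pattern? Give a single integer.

A → no match
B → match
C → match
D → match
E → match
F → match
Total matched: 5

5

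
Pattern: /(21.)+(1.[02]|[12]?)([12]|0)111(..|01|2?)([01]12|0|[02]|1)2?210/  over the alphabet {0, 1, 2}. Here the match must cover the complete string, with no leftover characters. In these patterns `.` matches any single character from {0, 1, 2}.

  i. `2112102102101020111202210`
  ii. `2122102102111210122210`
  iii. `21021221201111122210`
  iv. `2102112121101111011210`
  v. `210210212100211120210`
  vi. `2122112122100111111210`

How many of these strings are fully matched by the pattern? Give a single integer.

i → match
ii → match
iii → match
iv → match
v → match
vi → match
Total matched: 6

6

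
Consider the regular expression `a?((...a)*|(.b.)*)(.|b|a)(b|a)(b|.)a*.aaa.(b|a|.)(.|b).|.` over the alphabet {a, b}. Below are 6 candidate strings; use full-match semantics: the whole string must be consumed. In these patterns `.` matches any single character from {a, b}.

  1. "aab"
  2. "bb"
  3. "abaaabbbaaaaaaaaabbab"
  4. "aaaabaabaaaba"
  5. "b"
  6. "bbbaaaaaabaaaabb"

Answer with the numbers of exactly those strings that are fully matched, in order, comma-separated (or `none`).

1. "aab" → no match
2. "bb" → no match
3 → match
4 → no match
5. "b" → match
6 → no match

3, 5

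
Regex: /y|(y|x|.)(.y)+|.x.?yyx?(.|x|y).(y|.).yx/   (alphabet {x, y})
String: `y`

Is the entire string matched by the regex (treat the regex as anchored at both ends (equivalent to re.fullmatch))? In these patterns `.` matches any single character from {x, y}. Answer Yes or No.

Yes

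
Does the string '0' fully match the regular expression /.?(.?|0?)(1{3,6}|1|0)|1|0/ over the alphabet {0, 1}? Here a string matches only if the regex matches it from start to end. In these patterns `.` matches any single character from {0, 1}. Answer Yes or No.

Yes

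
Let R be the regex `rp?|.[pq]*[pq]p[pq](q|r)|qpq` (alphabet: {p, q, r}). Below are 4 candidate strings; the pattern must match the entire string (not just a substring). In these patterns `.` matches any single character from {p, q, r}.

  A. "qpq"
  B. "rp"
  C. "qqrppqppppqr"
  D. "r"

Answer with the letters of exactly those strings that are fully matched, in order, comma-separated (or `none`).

A, B, D

A → match
B → match
C → no match
D → match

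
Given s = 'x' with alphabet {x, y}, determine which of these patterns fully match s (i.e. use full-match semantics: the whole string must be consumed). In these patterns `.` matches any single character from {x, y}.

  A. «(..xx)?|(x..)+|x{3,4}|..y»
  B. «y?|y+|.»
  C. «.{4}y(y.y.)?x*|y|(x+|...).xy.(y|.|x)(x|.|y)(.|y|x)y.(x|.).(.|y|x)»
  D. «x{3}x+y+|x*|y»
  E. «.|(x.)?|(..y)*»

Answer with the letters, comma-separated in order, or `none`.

A → no match
B → match
C → no match
D → match
E → match

B, D, E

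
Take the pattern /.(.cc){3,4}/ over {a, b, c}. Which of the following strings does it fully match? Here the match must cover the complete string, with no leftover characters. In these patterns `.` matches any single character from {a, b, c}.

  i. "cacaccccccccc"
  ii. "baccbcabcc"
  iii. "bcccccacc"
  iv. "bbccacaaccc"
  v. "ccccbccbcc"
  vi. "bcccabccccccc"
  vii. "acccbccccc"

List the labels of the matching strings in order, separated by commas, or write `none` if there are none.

i → no match
ii → no match
iii → no match
iv → no match
v → match
vi → no match
vii → match

v, vii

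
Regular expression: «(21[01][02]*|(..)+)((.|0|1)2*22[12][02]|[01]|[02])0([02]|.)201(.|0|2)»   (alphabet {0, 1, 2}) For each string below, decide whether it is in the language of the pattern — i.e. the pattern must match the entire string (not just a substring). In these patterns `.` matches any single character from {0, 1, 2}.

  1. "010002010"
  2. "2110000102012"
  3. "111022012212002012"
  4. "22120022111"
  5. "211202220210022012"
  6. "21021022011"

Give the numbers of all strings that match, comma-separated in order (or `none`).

1. "010002010" → match
2 → no match
3 → no match
4. "22120022111" → no match
5 → no match
6. "21021022011" → match

1, 6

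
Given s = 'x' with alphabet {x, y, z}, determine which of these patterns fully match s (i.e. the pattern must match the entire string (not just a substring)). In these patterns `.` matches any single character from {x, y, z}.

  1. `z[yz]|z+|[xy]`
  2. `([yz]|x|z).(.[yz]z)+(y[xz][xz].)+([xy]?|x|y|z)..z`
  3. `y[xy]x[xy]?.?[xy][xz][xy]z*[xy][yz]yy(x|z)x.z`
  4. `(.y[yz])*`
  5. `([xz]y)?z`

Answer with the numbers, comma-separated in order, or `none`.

1

1 → match
2 → no match — must end with 'z'
3 → no match — must start with 'y'
4 → no match
5 → no match — must end with 'z'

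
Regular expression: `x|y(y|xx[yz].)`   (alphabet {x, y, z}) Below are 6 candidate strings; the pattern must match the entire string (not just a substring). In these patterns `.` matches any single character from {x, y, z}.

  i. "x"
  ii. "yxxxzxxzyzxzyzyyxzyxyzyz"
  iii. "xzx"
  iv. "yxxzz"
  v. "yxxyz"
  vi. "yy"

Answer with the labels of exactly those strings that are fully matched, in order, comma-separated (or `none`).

i. "x" → match
ii → no match
iii. "xzx" → no match
iv. "yxxzz" → match
v. "yxxyz" → match
vi. "yy" → match

i, iv, v, vi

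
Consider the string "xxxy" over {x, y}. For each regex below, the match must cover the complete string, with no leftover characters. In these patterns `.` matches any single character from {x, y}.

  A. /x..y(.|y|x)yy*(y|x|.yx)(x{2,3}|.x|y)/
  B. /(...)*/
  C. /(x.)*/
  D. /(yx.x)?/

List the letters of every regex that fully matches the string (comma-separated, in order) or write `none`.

C

A → no match
B → no match
C → match
D → no match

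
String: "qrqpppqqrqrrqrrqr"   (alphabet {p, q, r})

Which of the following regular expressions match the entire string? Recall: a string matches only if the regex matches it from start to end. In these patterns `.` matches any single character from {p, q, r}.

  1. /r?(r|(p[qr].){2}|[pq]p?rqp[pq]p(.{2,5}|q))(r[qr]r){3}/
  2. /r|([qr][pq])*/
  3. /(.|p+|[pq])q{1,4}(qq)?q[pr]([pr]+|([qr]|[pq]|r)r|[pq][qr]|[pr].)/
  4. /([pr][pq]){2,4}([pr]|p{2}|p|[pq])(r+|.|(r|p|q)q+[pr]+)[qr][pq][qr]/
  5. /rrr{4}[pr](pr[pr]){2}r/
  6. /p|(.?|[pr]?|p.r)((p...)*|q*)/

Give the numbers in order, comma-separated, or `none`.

1

1 → match
2 → no match
3 → no match
4 → no match
5 → no match — must start with "rrr"
6 → no match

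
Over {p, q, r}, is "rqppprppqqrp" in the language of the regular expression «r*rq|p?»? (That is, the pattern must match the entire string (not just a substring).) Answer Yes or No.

No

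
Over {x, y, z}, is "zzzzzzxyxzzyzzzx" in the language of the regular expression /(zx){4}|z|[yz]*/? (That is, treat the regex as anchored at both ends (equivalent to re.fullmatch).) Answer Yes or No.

No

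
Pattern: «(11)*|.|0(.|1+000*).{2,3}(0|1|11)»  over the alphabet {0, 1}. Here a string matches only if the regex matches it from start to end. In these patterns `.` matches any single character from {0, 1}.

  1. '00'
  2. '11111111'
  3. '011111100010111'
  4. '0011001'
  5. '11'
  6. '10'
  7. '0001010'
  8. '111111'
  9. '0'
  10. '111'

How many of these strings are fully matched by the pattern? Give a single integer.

1 → no match
2 → match
3 → match
4 → no match
5 → match
6 → no match
7 → no match
8 → match
9 → match
10 → no match
Total matched: 5

5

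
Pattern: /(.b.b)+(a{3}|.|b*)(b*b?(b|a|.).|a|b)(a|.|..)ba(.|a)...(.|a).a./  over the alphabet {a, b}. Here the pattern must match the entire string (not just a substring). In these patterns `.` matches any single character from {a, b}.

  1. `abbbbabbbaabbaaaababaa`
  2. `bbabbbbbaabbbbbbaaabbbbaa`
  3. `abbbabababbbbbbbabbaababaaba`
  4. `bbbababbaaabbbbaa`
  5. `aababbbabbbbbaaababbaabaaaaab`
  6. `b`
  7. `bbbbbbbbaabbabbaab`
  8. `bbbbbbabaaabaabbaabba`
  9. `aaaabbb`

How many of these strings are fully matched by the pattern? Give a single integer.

0

1 → no match
2 → no match
3 → no match
4 → no match
5 → no match
6 → no match
7 → no match
8 → no match
9 → no match
Total matched: 0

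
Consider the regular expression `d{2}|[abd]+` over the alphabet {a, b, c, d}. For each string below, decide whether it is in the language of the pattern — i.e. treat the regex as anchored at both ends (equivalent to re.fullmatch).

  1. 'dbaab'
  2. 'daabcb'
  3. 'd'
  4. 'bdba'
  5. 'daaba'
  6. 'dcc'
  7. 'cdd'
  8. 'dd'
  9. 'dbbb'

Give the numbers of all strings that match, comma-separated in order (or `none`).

1, 3, 4, 5, 8, 9

1 → match
2 → no match
3 → match
4 → match
5 → match
6 → no match
7 → no match
8 → match
9 → match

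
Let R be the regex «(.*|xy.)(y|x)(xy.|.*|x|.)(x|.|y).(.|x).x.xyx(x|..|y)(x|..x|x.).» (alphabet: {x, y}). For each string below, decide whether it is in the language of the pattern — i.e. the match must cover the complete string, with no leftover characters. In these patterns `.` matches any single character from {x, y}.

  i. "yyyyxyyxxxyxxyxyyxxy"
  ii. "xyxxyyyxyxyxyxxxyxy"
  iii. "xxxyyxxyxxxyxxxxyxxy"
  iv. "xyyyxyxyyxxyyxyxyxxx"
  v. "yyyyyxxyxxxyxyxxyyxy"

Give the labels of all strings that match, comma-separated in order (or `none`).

ii, v

i → no match
ii → match
iii → no match
iv → no match
v → match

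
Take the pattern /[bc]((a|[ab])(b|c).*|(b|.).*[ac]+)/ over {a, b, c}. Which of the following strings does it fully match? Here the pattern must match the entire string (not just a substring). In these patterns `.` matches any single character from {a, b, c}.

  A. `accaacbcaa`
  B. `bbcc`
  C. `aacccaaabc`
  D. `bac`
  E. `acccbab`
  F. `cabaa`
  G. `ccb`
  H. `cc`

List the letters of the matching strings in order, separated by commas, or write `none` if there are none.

A. `accaacbcaa` → no match
B. `bbcc` → match
C. `aacccaaabc` → no match
D. `bac` → match
E. `acccbab` → no match
F. `cabaa` → match
G. `ccb` → no match
H. `cc` → no match

B, D, F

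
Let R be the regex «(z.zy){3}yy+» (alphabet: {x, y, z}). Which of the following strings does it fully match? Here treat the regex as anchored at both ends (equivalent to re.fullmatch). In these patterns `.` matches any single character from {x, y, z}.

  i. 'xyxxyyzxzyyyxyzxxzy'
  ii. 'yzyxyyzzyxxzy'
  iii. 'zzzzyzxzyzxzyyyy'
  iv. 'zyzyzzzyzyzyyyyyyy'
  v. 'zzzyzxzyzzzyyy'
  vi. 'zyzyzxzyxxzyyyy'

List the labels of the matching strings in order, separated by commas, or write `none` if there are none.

i → no match — must start with 'z'
ii → no match — must start with 'z'
iii → no match
iv → match
v → match
vi → no match

iv, v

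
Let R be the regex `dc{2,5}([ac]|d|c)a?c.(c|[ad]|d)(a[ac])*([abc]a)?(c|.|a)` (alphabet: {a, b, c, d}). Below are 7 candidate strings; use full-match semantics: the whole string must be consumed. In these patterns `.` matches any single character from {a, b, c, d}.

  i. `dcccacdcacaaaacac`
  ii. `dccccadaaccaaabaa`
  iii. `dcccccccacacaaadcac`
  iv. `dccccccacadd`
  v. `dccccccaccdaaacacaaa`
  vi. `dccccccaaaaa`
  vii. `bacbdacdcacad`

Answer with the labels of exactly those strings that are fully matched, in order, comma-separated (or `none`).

i, iv, v, vi

i → match
ii → no match
iii → no match
iv → match
v → match
vi → match
vii → no match — must start with `dc`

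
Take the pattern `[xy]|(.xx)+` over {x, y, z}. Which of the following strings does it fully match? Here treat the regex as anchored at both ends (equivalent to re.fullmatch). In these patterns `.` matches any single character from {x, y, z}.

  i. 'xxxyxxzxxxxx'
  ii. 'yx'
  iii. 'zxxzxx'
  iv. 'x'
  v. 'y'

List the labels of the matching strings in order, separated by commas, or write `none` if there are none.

i → match
ii → no match
iii → match
iv → match
v → match

i, iii, iv, v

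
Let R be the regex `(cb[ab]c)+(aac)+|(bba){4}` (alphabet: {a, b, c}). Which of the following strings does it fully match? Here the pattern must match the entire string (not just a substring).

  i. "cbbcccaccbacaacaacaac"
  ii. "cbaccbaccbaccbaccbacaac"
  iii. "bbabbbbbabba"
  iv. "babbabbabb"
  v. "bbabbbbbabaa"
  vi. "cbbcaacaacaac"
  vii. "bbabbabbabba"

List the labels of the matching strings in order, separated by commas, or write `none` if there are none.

i → no match
ii → match
iii → no match
iv → no match
v → no match
vi → match
vii → match

ii, vi, vii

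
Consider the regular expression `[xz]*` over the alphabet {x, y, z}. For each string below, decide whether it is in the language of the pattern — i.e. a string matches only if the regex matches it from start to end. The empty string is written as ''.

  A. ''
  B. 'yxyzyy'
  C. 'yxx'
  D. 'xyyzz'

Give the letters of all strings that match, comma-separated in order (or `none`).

A → match
B → no match
C → no match
D → no match

A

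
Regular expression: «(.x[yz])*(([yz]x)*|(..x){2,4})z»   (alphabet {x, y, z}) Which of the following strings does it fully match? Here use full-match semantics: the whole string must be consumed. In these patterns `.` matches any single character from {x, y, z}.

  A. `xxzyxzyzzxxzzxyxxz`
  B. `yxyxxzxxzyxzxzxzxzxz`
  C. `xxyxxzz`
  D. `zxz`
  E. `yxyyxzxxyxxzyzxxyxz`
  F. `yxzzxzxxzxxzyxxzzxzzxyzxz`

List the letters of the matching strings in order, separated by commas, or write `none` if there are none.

A → no match
B → match
C → match
D → match
E → match
F → match

B, C, D, E, F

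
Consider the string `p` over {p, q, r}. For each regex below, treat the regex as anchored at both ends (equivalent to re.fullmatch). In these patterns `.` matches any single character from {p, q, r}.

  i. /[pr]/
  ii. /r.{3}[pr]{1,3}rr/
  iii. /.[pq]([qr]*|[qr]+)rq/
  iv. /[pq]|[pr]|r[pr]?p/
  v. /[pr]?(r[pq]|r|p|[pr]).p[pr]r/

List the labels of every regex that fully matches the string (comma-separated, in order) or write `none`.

i, iv

i → match
ii → no match — must start with `r`
iii → no match — must end with `rq`
iv → match
v → no match — must end with `r`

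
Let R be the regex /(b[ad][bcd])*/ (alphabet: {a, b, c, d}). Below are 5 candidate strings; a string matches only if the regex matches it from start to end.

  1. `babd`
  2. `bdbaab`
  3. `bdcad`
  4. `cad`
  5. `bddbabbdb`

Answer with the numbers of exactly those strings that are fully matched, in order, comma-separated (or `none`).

1 → no match
2 → no match
3 → no match
4 → no match
5 → match

5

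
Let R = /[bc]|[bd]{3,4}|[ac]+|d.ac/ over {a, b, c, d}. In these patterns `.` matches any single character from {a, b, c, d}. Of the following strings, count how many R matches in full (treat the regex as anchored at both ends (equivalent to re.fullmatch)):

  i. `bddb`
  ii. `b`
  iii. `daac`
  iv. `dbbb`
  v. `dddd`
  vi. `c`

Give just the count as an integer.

i → match
ii → match
iii → match
iv → match
v → match
vi → match
Total matched: 6

6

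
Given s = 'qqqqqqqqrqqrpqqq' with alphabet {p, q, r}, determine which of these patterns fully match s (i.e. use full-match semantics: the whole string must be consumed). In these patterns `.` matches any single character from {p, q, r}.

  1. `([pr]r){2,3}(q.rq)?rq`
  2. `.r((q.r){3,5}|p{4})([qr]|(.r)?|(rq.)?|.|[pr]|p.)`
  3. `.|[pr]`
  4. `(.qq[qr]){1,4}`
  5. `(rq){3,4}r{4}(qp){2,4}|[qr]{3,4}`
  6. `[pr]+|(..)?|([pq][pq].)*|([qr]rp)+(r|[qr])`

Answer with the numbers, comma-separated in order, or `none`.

1 → no match — must end with 'rq'
2 → no match
3 → no match
4 → match
5 → no match
6 → no match

4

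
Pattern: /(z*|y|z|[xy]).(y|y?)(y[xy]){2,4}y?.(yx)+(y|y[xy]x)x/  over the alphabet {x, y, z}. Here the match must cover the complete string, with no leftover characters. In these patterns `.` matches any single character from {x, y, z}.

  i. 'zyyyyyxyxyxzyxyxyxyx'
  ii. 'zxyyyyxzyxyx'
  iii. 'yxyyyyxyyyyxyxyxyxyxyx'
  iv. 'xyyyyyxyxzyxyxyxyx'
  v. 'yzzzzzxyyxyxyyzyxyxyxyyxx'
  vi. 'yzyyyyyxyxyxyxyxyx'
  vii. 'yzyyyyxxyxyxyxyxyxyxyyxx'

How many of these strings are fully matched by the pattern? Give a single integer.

6

i → match
ii → match
iii → match
iv → match
v → no match
vi → match
vii → match
Total matched: 6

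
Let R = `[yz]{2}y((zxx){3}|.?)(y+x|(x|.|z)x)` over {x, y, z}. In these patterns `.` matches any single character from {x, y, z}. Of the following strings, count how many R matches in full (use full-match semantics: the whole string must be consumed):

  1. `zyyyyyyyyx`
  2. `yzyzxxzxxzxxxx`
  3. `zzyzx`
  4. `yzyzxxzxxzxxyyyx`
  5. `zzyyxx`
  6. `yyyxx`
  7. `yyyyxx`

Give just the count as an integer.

1 → match
2 → match
3 → match
4 → match
5 → match
6 → match
7 → match
Total matched: 7

7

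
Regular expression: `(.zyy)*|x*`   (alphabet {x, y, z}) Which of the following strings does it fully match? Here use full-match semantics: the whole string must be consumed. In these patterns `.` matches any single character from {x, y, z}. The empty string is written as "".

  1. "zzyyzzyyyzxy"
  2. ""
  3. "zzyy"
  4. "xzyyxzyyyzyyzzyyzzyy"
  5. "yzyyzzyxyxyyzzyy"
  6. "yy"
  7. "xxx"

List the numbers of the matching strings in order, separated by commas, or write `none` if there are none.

2, 3, 4, 7

1 → no match
2 → match
3 → match
4 → match
5 → no match
6 → no match
7 → match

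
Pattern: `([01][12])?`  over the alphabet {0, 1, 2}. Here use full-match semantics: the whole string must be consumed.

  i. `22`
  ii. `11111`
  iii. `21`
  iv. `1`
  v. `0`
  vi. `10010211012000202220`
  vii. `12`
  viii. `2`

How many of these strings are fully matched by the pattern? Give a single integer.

i → no match
ii → no match
iii → no match
iv → no match
v → no match
vi → no match
vii → match
viii → no match
Total matched: 1

1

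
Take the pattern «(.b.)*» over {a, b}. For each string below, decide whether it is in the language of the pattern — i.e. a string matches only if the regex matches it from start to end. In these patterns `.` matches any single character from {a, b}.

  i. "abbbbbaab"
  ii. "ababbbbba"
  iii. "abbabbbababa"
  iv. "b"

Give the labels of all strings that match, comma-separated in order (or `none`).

ii

i. "abbbbbaab" → no match
ii. "ababbbbba" → match
iii. "abbabbbababa" → no match
iv. "b" → no match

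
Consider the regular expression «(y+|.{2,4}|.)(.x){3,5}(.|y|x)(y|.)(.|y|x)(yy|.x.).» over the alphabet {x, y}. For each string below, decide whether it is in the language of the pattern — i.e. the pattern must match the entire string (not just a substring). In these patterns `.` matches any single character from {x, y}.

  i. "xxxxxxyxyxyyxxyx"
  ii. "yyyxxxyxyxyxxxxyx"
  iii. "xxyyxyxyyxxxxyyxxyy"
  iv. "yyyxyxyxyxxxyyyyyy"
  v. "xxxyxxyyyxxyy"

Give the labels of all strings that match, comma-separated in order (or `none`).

ii, iv

i → no match
ii → match
iii → no match
iv → match
v → no match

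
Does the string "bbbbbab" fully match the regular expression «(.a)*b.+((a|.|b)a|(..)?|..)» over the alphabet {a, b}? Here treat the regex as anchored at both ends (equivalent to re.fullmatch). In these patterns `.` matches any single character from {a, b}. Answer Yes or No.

Yes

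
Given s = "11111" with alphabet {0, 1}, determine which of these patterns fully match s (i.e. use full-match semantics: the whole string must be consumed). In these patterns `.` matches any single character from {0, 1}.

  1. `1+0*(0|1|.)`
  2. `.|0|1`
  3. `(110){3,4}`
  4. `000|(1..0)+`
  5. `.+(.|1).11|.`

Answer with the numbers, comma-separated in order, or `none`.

1 → match
2 → no match
3 → no match — must start with "110"
4 → no match
5 → match

1, 5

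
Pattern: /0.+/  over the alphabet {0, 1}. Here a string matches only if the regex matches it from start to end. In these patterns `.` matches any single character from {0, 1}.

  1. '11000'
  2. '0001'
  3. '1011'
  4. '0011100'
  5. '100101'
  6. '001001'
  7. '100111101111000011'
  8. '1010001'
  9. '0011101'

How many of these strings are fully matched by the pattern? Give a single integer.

1 → no match — must start with '0'
2 → match
3 → no match — must start with '0'
4 → match
5 → no match — must start with '0'
6 → match
7 → no match — must start with '0'
8 → no match — must start with '0'
9 → match
Total matched: 4

4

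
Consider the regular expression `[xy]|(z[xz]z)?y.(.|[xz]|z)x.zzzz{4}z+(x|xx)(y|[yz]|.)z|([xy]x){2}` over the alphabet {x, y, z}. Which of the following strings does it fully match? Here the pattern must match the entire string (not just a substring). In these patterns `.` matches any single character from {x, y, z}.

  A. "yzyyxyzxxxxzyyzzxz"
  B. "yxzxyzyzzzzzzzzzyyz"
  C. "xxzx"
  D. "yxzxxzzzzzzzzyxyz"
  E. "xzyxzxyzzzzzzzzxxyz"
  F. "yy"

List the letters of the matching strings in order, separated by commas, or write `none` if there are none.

none

A → no match
B → no match
C → no match
D → no match
E → no match
F → no match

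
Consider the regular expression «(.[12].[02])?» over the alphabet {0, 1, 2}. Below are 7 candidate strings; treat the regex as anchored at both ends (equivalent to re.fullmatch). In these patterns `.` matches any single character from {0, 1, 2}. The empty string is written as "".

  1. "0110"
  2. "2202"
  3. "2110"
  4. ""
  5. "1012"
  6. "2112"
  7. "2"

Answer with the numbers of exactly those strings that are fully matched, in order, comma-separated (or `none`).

1 → match
2 → match
3 → match
4 → match
5 → no match
6 → match
7 → no match

1, 2, 3, 4, 6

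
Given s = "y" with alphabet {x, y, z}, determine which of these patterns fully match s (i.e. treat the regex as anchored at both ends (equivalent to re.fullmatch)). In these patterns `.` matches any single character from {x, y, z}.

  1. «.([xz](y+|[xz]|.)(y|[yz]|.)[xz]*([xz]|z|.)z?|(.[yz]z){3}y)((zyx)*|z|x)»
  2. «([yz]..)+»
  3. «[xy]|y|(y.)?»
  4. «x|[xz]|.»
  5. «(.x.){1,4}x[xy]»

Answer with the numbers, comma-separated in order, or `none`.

3, 4

1 → no match
2 → no match
3 → match
4 → match
5 → no match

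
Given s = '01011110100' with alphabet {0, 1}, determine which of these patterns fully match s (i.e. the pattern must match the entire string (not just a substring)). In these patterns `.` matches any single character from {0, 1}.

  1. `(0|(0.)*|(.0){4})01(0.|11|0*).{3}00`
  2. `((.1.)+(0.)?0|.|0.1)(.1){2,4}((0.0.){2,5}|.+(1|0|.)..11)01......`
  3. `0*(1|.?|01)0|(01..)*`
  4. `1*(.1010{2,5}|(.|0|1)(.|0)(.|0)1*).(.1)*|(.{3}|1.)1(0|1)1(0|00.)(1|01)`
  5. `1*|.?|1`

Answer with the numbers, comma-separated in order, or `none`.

1 → match
2 → no match
3 → no match
4 → no match
5 → no match

1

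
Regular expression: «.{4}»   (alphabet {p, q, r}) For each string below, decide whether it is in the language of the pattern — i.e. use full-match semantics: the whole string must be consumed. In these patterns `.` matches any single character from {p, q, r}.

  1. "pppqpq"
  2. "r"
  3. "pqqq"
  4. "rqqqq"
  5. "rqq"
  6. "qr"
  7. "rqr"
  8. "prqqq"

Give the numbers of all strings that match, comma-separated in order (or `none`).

1 → no match
2 → no match
3 → match
4 → no match
5 → no match
6 → no match
7 → no match
8 → no match

3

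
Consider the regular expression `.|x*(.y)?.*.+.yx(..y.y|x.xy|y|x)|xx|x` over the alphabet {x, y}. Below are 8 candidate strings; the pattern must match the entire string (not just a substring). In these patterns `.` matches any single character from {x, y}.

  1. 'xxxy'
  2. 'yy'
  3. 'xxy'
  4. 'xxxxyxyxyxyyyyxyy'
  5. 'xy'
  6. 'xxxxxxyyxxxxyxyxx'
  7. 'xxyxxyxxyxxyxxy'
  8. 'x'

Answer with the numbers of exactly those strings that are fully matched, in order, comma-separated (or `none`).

6, 8

1 → no match
2 → no match
3 → no match
4 → no match
5 → no match
6 → match
7 → no match
8 → match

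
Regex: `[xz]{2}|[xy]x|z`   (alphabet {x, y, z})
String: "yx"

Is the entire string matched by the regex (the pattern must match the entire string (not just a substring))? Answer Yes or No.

Yes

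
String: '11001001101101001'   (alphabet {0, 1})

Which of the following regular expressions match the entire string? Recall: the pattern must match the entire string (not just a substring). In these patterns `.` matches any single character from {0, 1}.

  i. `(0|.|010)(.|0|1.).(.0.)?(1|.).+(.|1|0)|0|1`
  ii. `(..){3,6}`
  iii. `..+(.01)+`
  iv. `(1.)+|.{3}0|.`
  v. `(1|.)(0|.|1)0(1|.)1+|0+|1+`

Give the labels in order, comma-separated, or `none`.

i, iii

i → match
ii → no match
iii → match
iv → no match
v → no match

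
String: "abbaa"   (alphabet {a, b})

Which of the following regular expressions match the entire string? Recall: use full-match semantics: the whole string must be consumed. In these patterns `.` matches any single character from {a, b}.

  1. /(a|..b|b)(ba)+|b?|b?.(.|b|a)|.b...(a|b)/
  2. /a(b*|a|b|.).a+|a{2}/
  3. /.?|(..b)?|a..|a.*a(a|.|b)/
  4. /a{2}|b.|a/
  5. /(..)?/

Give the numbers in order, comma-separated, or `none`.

2, 3

1 → no match
2 → match
3 → match
4 → no match
5 → no match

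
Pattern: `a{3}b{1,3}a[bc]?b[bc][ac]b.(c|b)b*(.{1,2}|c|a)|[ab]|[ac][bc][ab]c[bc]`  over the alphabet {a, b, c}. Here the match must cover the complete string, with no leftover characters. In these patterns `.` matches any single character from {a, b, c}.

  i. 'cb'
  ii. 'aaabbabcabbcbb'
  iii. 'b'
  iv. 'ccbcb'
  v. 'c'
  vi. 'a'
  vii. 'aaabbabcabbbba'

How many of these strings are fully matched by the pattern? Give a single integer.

i → no match
ii → match
iii → match
iv → match
v → no match
vi → match
vii → match
Total matched: 5

5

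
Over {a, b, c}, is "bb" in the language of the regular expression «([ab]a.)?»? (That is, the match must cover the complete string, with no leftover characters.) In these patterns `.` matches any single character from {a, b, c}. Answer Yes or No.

No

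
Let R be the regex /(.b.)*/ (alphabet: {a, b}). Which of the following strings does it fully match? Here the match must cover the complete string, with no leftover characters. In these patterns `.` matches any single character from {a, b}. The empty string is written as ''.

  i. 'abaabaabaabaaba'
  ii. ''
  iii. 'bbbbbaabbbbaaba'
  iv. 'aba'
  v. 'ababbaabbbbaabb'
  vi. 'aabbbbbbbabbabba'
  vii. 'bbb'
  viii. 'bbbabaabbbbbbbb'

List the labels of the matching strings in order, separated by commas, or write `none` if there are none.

i, ii, iii, iv, v, vii, viii

i → match
ii. '' → match
iii → match
iv. 'aba' → match
v → match
vi → no match
vii. 'bbb' → match
viii → match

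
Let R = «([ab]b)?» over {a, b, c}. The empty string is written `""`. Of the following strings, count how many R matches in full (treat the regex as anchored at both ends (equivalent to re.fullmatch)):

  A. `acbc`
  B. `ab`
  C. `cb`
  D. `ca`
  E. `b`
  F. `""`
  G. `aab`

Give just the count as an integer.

A → no match
B → match
C → no match
D → no match
E → no match
F → match
G → no match
Total matched: 2

2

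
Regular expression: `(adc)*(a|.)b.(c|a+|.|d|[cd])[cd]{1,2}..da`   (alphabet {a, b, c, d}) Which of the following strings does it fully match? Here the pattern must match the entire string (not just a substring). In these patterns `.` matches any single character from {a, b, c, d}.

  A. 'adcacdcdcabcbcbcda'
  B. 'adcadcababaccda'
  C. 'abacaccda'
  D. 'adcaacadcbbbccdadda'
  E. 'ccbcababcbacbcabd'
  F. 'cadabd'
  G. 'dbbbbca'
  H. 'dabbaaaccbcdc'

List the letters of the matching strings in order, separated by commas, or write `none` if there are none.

A → no match
B → no match
C → no match
D → no match
E → no match — must end with 'da'
F → no match — must end with 'da'
G → no match — must end with 'da'
H → no match — must end with 'da'

none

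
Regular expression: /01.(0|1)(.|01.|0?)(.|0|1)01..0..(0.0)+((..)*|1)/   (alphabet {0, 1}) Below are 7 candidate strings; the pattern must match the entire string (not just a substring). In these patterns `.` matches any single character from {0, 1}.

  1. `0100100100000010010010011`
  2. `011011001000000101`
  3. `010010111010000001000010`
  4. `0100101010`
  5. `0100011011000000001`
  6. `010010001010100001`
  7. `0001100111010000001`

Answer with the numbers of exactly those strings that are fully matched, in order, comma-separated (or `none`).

1

1 → match
2 → no match
3 → no match
4 → no match
5 → no match
6 → no match
7 → no match — must start with `01`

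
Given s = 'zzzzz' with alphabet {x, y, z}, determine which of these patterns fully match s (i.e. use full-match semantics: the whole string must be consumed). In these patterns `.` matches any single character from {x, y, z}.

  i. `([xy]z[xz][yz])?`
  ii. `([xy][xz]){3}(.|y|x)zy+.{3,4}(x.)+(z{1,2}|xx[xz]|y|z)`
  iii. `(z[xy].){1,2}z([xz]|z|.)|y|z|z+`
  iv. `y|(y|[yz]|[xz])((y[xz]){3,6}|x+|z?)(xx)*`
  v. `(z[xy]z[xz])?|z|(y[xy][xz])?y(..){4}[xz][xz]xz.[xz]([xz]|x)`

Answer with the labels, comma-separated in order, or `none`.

i → no match
ii → no match
iii → match
iv → no match
v → no match

iii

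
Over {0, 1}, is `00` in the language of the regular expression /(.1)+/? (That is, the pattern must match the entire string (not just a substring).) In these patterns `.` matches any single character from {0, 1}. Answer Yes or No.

Every match must end with `1`, but `00` does not.

No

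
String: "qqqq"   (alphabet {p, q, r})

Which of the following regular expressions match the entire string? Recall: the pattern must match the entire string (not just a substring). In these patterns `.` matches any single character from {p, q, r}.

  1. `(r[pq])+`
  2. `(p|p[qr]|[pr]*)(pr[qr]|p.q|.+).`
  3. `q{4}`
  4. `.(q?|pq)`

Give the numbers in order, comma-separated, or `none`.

2, 3

1 → no match — must start with "r"
2 → match
3 → match
4 → no match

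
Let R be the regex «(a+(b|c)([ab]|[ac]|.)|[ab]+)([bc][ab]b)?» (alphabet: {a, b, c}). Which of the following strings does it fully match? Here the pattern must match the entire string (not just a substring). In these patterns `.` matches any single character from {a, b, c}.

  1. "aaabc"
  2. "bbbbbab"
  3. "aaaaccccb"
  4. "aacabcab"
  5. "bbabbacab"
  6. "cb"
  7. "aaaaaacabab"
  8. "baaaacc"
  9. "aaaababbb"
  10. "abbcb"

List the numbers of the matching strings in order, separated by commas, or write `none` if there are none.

1 → match
2 → match
3 → no match
4 → no match
5 → match
6 → no match
7 → match
8 → no match
9 → match
10 → no match

1, 2, 5, 7, 9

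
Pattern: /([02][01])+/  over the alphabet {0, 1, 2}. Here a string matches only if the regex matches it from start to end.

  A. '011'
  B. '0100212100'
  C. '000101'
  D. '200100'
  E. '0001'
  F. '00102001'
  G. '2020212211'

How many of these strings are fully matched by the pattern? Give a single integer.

A → no match
B → match
C → match
D → match
E → match
F → no match
G → no match
Total matched: 4

4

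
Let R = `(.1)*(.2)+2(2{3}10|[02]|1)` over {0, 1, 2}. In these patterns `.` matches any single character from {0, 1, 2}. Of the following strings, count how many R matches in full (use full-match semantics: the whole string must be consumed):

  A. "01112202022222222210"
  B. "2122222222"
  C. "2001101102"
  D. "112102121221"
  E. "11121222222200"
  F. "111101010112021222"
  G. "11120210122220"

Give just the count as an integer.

A → match
B. "2122222222" → match
C. "2001101102" → no match
D. "112102121221" → match
E → no match
F → match
G → no match
Total matched: 4

4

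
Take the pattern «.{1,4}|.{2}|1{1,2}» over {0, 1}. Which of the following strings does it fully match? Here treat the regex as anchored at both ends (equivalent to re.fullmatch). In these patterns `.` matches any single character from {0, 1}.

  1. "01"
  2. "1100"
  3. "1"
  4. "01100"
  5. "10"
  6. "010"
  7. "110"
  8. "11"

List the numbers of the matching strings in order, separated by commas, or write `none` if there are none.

1 → match
2 → match
3 → match
4 → no match
5 → match
6 → match
7 → match
8 → match

1, 2, 3, 5, 6, 7, 8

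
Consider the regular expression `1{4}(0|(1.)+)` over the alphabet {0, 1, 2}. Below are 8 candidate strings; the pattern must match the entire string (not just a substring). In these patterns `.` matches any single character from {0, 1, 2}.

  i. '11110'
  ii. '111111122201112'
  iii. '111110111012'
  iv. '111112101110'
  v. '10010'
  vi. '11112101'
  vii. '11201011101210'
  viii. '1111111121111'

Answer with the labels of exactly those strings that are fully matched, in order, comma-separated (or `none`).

i, iii, iv

i → match
ii → no match
iii → match
iv → match
v → no match
vi → no match
vii → no match
viii → no match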